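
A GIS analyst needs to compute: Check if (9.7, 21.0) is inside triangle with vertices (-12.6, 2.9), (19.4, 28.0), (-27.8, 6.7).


Cross products: AB x AP = 19.47, BC x BP = 123.79, CA x CP = 359.86
All same sign? yes

Yes, inside


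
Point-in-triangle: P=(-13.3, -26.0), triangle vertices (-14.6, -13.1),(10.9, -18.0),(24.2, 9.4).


Cross products: AB x AP = -322.58, BC x BP = 556.68, CA x CP = 529.77
All same sign? no

No, outside


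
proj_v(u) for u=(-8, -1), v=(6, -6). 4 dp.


u.v = -42, |v| = sqrt(72) = 8.4853
Scalar projection = u.v / |v| = -42 / sqrt(72) = -4.9497

-4.9497


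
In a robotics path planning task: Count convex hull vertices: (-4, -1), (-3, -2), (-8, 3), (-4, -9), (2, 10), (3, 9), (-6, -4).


Convex hull vertices (CCW): (-8, 3), (-6, -4), (-4, -9), (3, 9), (2, 10)
Count = 5

5


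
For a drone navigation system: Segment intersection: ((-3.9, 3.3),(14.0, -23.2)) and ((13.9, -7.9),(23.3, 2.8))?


Cross products: d1=295.74, d2=-144.89, d3=271.22, d4=711.85
d1*d2 < 0 and d3*d4 < 0? no

No, they don't intersect


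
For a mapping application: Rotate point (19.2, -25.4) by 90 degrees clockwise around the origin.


90° CW: (x,y) -> (y, -x)
(19.2,-25.4) -> (-25.4, -19.2)

(-25.4, -19.2)


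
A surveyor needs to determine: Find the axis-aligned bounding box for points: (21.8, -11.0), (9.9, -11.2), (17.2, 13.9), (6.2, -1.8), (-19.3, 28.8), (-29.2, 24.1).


x range: [-29.2, 21.8]
y range: [-11.2, 28.8]
Bounding box: (-29.2,-11.2) to (21.8,28.8)

(-29.2,-11.2) to (21.8,28.8)


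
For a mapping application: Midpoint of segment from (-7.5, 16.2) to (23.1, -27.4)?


M = (((-7.5)+23.1)/2, (16.2+(-27.4))/2)
= (7.8, -5.6)

(7.8, -5.6)


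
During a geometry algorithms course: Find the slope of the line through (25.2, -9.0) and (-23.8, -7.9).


slope = (y2-y1)/(x2-x1) = ((-7.9)-(-9))/((-23.8)-25.2) = 1.1/(-49) = -0.0224

-0.0224


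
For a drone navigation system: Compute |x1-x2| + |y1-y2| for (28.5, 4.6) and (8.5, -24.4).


|28.5-8.5| + |4.6-(-24.4)| = 20 + 29 = 49

49


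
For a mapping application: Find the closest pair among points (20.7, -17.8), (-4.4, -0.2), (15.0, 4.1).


d(P0,P1) = 30.6557, d(P0,P2) = 22.6296, d(P1,P2) = 19.8708
Closest: P1 and P2

Closest pair: (-4.4, -0.2) and (15.0, 4.1), distance = 19.8708


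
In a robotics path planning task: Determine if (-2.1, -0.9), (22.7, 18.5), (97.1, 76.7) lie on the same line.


Cross product: (22.7-(-2.1))*(76.7-(-0.9)) - (18.5-(-0.9))*(97.1-(-2.1))
= 0

Yes, collinear


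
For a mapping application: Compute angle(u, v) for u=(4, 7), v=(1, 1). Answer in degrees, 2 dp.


u.v = 11, |u| = sqrt(65) = 8.0623, |v| = sqrt(2) = 1.4142
cos(theta) = u.v/(|u||v|) = 11/sqrt(130) = 0.964764
theta = acos(0.964764) = 15.26 degrees

15.26 degrees


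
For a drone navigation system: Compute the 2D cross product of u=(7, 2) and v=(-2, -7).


u x v = u_x*v_y - u_y*v_x = 7*(-7) - 2*(-2)
= (-49) - (-4) = -45

-45


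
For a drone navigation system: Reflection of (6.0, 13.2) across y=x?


Reflection over y=x: (x,y) -> (y,x)
(6, 13.2) -> (13.2, 6)

(13.2, 6)


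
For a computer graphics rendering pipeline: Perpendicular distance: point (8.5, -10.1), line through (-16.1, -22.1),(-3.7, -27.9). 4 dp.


|cross product| = 291.48
|line direction| = sqrt(187.4) = 13.6894
Distance = 291.48/sqrt(187.4) = 21.2924

21.2924


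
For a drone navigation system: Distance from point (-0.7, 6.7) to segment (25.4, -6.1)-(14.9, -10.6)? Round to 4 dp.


Project P onto AB: t = 1 (clamped to [0,1])
Closest point on segment: (14.9, -10.6)
Distance: 23.2948

23.2948


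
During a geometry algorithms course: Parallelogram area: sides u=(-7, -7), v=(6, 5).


|u x v| = |(-7)*5 - (-7)*6|
= |(-35) - (-42)| = 7

7


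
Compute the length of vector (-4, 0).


|u| = sqrt((-4)^2 + 0^2) = sqrt(16) = 4

4


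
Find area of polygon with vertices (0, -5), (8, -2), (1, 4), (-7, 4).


Shoelace sum: (0*(-2) - 8*(-5)) + (8*4 - 1*(-2)) + (1*4 - (-7)*4) + ((-7)*(-5) - 0*4)
= 141
Area = |141|/2 = 70.5

70.5


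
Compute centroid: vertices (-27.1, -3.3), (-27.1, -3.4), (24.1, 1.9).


Centroid = ((x_A+x_B+x_C)/3, (y_A+y_B+y_C)/3)
= (((-27.1)+(-27.1)+24.1)/3, ((-3.3)+(-3.4)+1.9)/3)
= (-10.0333, -1.6)

(-10.0333, -1.6)


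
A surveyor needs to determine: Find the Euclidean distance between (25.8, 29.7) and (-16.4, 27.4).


dx=-42.2, dy=-2.3
d^2 = (-42.2)^2 + (-2.3)^2 = 1786.13
d = sqrt(1786.13) = 42.2626

42.2626


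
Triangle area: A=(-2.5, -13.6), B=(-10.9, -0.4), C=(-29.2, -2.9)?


Area = |x_A(y_B-y_C) + x_B(y_C-y_A) + x_C(y_A-y_B)|/2
= |(-6.25) + (-116.63) + 385.44|/2
= 262.56/2 = 131.28

131.28


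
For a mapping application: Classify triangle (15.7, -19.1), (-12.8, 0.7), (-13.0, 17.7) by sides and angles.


Side lengths squared: AB^2=1204.29, BC^2=289.04, CA^2=2177.93
Sorted: [289.04, 1204.29, 2177.93]
By sides: Scalene, By angles: Obtuse

Scalene, Obtuse


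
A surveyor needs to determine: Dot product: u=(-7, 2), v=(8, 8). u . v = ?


u . v = u_x*v_x + u_y*v_y = (-7)*8 + 2*8
= (-56) + 16 = -40

-40


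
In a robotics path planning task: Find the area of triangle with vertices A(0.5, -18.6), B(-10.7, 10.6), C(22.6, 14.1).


Area = |x_A(y_B-y_C) + x_B(y_C-y_A) + x_C(y_A-y_B)|/2
= |(-1.75) + (-349.89) + (-659.92)|/2
= 1011.56/2 = 505.78

505.78


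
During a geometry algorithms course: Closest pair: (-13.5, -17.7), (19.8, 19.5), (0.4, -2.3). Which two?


d(P0,P1) = 49.9272, d(P0,P2) = 20.7454, d(P1,P2) = 29.1822
Closest: P0 and P2

Closest pair: (-13.5, -17.7) and (0.4, -2.3), distance = 20.7454


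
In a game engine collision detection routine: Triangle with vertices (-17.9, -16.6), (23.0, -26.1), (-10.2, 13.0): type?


Side lengths squared: AB^2=1763.06, BC^2=2631.05, CA^2=935.45
Sorted: [935.45, 1763.06, 2631.05]
By sides: Scalene, By angles: Acute

Scalene, Acute


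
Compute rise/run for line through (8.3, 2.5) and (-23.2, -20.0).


slope = (y2-y1)/(x2-x1) = ((-20)-2.5)/((-23.2)-8.3) = (-22.5)/(-31.5) = 0.7143

0.7143


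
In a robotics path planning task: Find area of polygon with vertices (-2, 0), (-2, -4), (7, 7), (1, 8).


Shoelace sum: ((-2)*(-4) - (-2)*0) + ((-2)*7 - 7*(-4)) + (7*8 - 1*7) + (1*0 - (-2)*8)
= 87
Area = |87|/2 = 43.5

43.5


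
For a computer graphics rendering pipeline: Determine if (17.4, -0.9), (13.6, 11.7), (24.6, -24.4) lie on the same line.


Cross product: (13.6-17.4)*((-24.4)-(-0.9)) - (11.7-(-0.9))*(24.6-17.4)
= -1.42

No, not collinear


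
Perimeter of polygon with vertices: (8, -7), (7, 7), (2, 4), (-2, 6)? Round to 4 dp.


Sides: (8, -7)->(7, 7): sqrt(197) = 14.035669, (7, 7)->(2, 4): sqrt(34) = 5.830952, (2, 4)->(-2, 6): sqrt(20) = 4.472136, (-2, 6)->(8, -7): sqrt(269) = 16.401219
Sum = 40.739976
Perimeter = 40.74

40.74


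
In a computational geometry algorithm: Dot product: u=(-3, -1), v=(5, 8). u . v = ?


u . v = u_x*v_x + u_y*v_y = (-3)*5 + (-1)*8
= (-15) + (-8) = -23

-23


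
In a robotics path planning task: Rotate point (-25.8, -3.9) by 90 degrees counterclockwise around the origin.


90° CCW: (x,y) -> (-y, x)
(-25.8,-3.9) -> (3.9, -25.8)

(3.9, -25.8)


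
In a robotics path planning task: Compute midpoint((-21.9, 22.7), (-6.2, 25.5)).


M = (((-21.9)+(-6.2))/2, (22.7+25.5)/2)
= (-14.05, 24.1)

(-14.05, 24.1)


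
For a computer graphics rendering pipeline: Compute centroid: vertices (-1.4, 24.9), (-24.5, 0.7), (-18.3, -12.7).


Centroid = ((x_A+x_B+x_C)/3, (y_A+y_B+y_C)/3)
= (((-1.4)+(-24.5)+(-18.3))/3, (24.9+0.7+(-12.7))/3)
= (-14.7333, 4.3)

(-14.7333, 4.3)


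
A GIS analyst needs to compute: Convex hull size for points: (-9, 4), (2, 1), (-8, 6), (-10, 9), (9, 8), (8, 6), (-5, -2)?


Convex hull vertices (CCW): (-10, 9), (-9, 4), (-5, -2), (2, 1), (8, 6), (9, 8)
Count = 6

6


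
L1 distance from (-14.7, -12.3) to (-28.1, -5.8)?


|(-14.7)-(-28.1)| + |(-12.3)-(-5.8)| = 13.4 + 6.5 = 19.9

19.9


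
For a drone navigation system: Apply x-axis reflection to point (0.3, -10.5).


Reflection over x-axis: (x,y) -> (x,-y)
(0.3, -10.5) -> (0.3, 10.5)

(0.3, 10.5)


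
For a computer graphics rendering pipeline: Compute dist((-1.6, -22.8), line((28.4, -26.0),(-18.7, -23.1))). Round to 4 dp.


|cross product| = 63.72
|line direction| = sqrt(2226.82) = 47.1892
Distance = 63.72/sqrt(2226.82) = 1.3503

1.3503


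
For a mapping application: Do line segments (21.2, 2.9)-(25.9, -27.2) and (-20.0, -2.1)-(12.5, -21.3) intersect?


Cross products: d1=953.54, d2=65.53, d3=-1263.62, d4=-375.61
d1*d2 < 0 and d3*d4 < 0? no

No, they don't intersect


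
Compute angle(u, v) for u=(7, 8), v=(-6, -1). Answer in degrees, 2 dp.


u.v = -50, |u| = sqrt(113) = 10.6301, |v| = sqrt(37) = 6.0828
cos(theta) = u.v/(|u||v|) = -50/sqrt(4181) = -0.773268
theta = acos(-0.773268) = 140.65 degrees

140.65 degrees


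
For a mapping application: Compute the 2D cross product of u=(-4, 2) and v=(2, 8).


u x v = u_x*v_y - u_y*v_x = (-4)*8 - 2*2
= (-32) - 4 = -36

-36


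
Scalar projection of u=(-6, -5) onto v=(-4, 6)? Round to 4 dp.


u.v = -6, |v| = sqrt(52) = 7.2111
Scalar projection = u.v / |v| = -6 / sqrt(52) = -0.8321

-0.8321


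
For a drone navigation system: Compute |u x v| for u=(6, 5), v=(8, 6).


|u x v| = |6*6 - 5*8|
= |36 - 40| = 4

4


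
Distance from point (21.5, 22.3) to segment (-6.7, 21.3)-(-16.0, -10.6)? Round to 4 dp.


Project P onto AB: t = 0 (clamped to [0,1])
Closest point on segment: (-6.7, 21.3)
Distance: 28.2177

28.2177


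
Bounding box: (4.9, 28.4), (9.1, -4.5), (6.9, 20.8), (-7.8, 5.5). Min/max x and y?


x range: [-7.8, 9.1]
y range: [-4.5, 28.4]
Bounding box: (-7.8,-4.5) to (9.1,28.4)

(-7.8,-4.5) to (9.1,28.4)


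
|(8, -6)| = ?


|u| = sqrt(8^2 + (-6)^2) = sqrt(100) = 10

10


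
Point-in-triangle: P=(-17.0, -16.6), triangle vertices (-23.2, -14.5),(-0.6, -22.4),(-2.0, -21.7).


Cross products: AB x AP = 1.52, BC x BP = 3.36, CA x CP = -0.12
All same sign? no

No, outside


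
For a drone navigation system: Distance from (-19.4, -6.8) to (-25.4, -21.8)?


dx=-6, dy=-15
d^2 = (-6)^2 + (-15)^2 = 261
d = sqrt(261) = 16.1555

16.1555


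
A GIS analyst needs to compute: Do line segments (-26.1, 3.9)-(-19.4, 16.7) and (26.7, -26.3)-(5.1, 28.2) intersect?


Cross products: d1=2225.28, d2=1583.65, d3=-878.18, d4=-236.55
d1*d2 < 0 and d3*d4 < 0? no

No, they don't intersect


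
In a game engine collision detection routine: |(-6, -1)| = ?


|u| = sqrt((-6)^2 + (-1)^2) = sqrt(37) = 6.0828

6.0828


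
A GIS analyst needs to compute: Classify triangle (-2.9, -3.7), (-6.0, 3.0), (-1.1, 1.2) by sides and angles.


Side lengths squared: AB^2=54.5, BC^2=27.25, CA^2=27.25
Sorted: [27.25, 27.25, 54.5]
By sides: Isosceles, By angles: Right

Isosceles, Right


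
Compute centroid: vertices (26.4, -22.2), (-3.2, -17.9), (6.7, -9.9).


Centroid = ((x_A+x_B+x_C)/3, (y_A+y_B+y_C)/3)
= ((26.4+(-3.2)+6.7)/3, ((-22.2)+(-17.9)+(-9.9))/3)
= (9.9667, -16.6667)

(9.9667, -16.6667)


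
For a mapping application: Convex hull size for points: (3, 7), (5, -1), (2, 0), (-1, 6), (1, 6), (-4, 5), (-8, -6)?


Convex hull vertices (CCW): (-8, -6), (5, -1), (3, 7), (-1, 6), (-4, 5)
Count = 5

5


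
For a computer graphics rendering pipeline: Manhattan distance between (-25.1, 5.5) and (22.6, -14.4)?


|(-25.1)-22.6| + |5.5-(-14.4)| = 47.7 + 19.9 = 67.6

67.6


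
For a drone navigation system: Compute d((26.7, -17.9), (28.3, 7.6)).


dx=1.6, dy=25.5
d^2 = 1.6^2 + 25.5^2 = 652.81
d = sqrt(652.81) = 25.5501

25.5501


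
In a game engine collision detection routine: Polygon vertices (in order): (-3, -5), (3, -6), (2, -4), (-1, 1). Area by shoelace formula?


Shoelace sum: ((-3)*(-6) - 3*(-5)) + (3*(-4) - 2*(-6)) + (2*1 - (-1)*(-4)) + ((-1)*(-5) - (-3)*1)
= 39
Area = |39|/2 = 19.5

19.5


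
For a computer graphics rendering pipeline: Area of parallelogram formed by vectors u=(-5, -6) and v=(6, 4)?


|u x v| = |(-5)*4 - (-6)*6|
= |(-20) - (-36)| = 16

16


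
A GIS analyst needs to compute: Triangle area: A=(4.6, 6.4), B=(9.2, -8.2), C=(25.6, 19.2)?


Area = |x_A(y_B-y_C) + x_B(y_C-y_A) + x_C(y_A-y_B)|/2
= |(-126.04) + 117.76 + 373.76|/2
= 365.48/2 = 182.74

182.74


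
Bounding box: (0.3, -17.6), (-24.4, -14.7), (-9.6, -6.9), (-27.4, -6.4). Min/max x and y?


x range: [-27.4, 0.3]
y range: [-17.6, -6.4]
Bounding box: (-27.4,-17.6) to (0.3,-6.4)

(-27.4,-17.6) to (0.3,-6.4)


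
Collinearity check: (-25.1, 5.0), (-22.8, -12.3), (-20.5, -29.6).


Cross product: ((-22.8)-(-25.1))*((-29.6)-5) - ((-12.3)-5)*((-20.5)-(-25.1))
= 0

Yes, collinear


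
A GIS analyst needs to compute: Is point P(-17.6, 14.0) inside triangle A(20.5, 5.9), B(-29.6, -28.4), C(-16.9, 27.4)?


Cross products: AB x AP = -1712.64, BC x BP = -131.12, CA x CP = -516.21
All same sign? yes

Yes, inside


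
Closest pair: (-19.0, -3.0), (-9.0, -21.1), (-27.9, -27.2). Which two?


d(P0,P1) = 20.6787, d(P0,P2) = 25.7847, d(P1,P2) = 19.86
Closest: P1 and P2

Closest pair: (-9.0, -21.1) and (-27.9, -27.2), distance = 19.86


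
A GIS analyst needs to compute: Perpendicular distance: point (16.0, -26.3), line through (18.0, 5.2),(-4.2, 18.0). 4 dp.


|cross product| = 724.9
|line direction| = sqrt(656.68) = 25.6258
Distance = 724.9/sqrt(656.68) = 28.2879

28.2879


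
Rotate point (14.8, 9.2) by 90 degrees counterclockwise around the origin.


90° CCW: (x,y) -> (-y, x)
(14.8,9.2) -> (-9.2, 14.8)

(-9.2, 14.8)


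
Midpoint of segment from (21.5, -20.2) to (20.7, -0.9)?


M = ((21.5+20.7)/2, ((-20.2)+(-0.9))/2)
= (21.1, -10.55)

(21.1, -10.55)


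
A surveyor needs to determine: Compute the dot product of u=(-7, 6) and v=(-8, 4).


u . v = u_x*v_x + u_y*v_y = (-7)*(-8) + 6*4
= 56 + 24 = 80

80


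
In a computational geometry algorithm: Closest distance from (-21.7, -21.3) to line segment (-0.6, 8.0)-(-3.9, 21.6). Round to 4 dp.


Project P onto AB: t = 0 (clamped to [0,1])
Closest point on segment: (-0.6, 8)
Distance: 36.1068

36.1068


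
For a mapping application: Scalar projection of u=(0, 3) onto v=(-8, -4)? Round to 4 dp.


u.v = -12, |v| = sqrt(80) = 8.9443
Scalar projection = u.v / |v| = -12 / sqrt(80) = -1.3416

-1.3416


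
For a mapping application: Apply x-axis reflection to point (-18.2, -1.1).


Reflection over x-axis: (x,y) -> (x,-y)
(-18.2, -1.1) -> (-18.2, 1.1)

(-18.2, 1.1)


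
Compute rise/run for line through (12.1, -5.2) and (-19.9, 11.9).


slope = (y2-y1)/(x2-x1) = (11.9-(-5.2))/((-19.9)-12.1) = 17.1/(-32) = -0.5344

-0.5344


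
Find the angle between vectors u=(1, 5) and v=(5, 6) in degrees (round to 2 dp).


u.v = 35, |u| = sqrt(26) = 5.099, |v| = sqrt(61) = 7.8102
cos(theta) = u.v/(|u||v|) = 35/sqrt(1586) = 0.878853
theta = acos(0.878853) = 28.5 degrees

28.5 degrees


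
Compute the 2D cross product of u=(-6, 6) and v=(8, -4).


u x v = u_x*v_y - u_y*v_x = (-6)*(-4) - 6*8
= 24 - 48 = -24

-24


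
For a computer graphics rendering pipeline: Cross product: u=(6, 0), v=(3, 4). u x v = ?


u x v = u_x*v_y - u_y*v_x = 6*4 - 0*3
= 24 - 0 = 24

24


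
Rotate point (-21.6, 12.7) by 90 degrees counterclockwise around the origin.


90° CCW: (x,y) -> (-y, x)
(-21.6,12.7) -> (-12.7, -21.6)

(-12.7, -21.6)


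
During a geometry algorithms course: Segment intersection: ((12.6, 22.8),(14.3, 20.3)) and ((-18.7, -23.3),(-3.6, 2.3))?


Cross products: d1=-105.17, d2=-186.44, d3=-156.62, d4=-75.35
d1*d2 < 0 and d3*d4 < 0? no

No, they don't intersect


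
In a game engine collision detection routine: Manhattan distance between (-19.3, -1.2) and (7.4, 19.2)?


|(-19.3)-7.4| + |(-1.2)-19.2| = 26.7 + 20.4 = 47.1

47.1


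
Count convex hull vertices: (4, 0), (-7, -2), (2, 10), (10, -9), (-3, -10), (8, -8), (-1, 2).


Convex hull vertices (CCW): (-7, -2), (-3, -10), (10, -9), (2, 10)
Count = 4

4


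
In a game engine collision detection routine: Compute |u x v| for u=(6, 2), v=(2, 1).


|u x v| = |6*1 - 2*2|
= |6 - 4| = 2

2


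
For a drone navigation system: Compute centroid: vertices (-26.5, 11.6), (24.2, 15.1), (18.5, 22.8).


Centroid = ((x_A+x_B+x_C)/3, (y_A+y_B+y_C)/3)
= (((-26.5)+24.2+18.5)/3, (11.6+15.1+22.8)/3)
= (5.4, 16.5)

(5.4, 16.5)


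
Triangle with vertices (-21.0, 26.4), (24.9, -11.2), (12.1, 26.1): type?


Side lengths squared: AB^2=3520.57, BC^2=1555.13, CA^2=1095.7
Sorted: [1095.7, 1555.13, 3520.57]
By sides: Scalene, By angles: Obtuse

Scalene, Obtuse


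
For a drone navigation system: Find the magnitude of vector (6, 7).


|u| = sqrt(6^2 + 7^2) = sqrt(85) = 9.2195

9.2195


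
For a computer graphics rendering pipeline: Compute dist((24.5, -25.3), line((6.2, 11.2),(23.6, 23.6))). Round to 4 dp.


|cross product| = 862.02
|line direction| = sqrt(456.52) = 21.3663
Distance = 862.02/sqrt(456.52) = 40.3448

40.3448


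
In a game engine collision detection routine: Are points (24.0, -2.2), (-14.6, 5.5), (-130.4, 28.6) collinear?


Cross product: ((-14.6)-24)*(28.6-(-2.2)) - (5.5-(-2.2))*((-130.4)-24)
= 0

Yes, collinear


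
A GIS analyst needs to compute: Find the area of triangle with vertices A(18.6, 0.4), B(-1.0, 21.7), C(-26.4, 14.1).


Area = |x_A(y_B-y_C) + x_B(y_C-y_A) + x_C(y_A-y_B)|/2
= |141.36 + (-13.7) + 562.32|/2
= 689.98/2 = 344.99

344.99


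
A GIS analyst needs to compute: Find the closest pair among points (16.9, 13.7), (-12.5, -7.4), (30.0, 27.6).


d(P0,P1) = 36.188, d(P0,P2) = 19.1003, d(P1,P2) = 55.0568
Closest: P0 and P2

Closest pair: (16.9, 13.7) and (30.0, 27.6), distance = 19.1003


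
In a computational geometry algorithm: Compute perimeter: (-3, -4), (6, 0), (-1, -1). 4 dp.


Sides: (-3, -4)->(6, 0): sqrt(97) = 9.848858, (6, 0)->(-1, -1): sqrt(50) = 7.071068, (-1, -1)->(-3, -4): sqrt(13) = 3.605551
Sum = 20.525477
Perimeter = 20.5255

20.5255


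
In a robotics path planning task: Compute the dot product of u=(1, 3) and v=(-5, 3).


u . v = u_x*v_x + u_y*v_y = 1*(-5) + 3*3
= (-5) + 9 = 4

4


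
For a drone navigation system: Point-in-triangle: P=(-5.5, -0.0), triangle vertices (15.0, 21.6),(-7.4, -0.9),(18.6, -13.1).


Cross products: AB x AP = 22.59, BC x BP = 46.58, CA x CP = 789.11
All same sign? yes

Yes, inside


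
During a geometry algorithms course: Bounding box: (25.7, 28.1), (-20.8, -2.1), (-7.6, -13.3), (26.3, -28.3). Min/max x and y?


x range: [-20.8, 26.3]
y range: [-28.3, 28.1]
Bounding box: (-20.8,-28.3) to (26.3,28.1)

(-20.8,-28.3) to (26.3,28.1)


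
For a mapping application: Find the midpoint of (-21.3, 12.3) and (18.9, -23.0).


M = (((-21.3)+18.9)/2, (12.3+(-23))/2)
= (-1.2, -5.35)

(-1.2, -5.35)


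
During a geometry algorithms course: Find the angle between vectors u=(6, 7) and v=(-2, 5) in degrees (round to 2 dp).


u.v = 23, |u| = sqrt(85) = 9.2195, |v| = sqrt(29) = 5.3852
cos(theta) = u.v/(|u||v|) = 23/sqrt(2465) = 0.463254
theta = acos(0.463254) = 62.4 degrees

62.4 degrees


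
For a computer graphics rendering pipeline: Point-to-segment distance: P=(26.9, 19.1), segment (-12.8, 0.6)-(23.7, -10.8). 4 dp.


Project P onto AB: t = 0.8468 (clamped to [0,1])
Closest point on segment: (18.107, -9.0531)
Distance: 29.4943

29.4943


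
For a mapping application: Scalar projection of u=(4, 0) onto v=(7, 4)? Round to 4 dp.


u.v = 28, |v| = sqrt(65) = 8.0623
Scalar projection = u.v / |v| = 28 / sqrt(65) = 3.473

3.473


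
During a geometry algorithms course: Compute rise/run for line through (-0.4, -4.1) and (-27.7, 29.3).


slope = (y2-y1)/(x2-x1) = (29.3-(-4.1))/((-27.7)-(-0.4)) = 33.4/(-27.3) = -1.2234

-1.2234


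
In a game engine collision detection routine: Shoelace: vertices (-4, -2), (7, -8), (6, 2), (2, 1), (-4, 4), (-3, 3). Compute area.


Shoelace sum: ((-4)*(-8) - 7*(-2)) + (7*2 - 6*(-8)) + (6*1 - 2*2) + (2*4 - (-4)*1) + ((-4)*3 - (-3)*4) + ((-3)*(-2) - (-4)*3)
= 140
Area = |140|/2 = 70

70


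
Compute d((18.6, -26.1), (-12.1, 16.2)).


dx=-30.7, dy=42.3
d^2 = (-30.7)^2 + 42.3^2 = 2731.78
d = sqrt(2731.78) = 52.2664

52.2664


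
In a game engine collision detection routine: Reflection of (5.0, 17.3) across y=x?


Reflection over y=x: (x,y) -> (y,x)
(5, 17.3) -> (17.3, 5)

(17.3, 5)


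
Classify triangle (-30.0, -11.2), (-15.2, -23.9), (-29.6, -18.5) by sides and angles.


Side lengths squared: AB^2=380.33, BC^2=236.52, CA^2=53.45
Sorted: [53.45, 236.52, 380.33]
By sides: Scalene, By angles: Obtuse

Scalene, Obtuse


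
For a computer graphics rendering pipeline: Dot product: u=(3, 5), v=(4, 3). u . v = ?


u . v = u_x*v_x + u_y*v_y = 3*4 + 5*3
= 12 + 15 = 27

27


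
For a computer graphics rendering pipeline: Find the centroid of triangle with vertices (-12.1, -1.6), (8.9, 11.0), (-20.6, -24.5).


Centroid = ((x_A+x_B+x_C)/3, (y_A+y_B+y_C)/3)
= (((-12.1)+8.9+(-20.6))/3, ((-1.6)+11+(-24.5))/3)
= (-7.9333, -5.0333)

(-7.9333, -5.0333)


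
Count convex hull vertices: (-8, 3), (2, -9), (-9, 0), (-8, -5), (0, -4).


Convex hull vertices (CCW): (-9, 0), (-8, -5), (2, -9), (0, -4), (-8, 3)
Count = 5

5


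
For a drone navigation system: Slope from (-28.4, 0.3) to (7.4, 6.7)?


slope = (y2-y1)/(x2-x1) = (6.7-0.3)/(7.4-(-28.4)) = 6.4/35.8 = 0.1788

0.1788


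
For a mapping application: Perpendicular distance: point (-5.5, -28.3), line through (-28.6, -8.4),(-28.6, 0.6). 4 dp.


|cross product| = 207.9
|line direction| = sqrt(81) = 9
Distance = 207.9/sqrt(81) = 23.1

23.1


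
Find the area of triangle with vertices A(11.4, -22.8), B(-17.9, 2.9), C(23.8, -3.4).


Area = |x_A(y_B-y_C) + x_B(y_C-y_A) + x_C(y_A-y_B)|/2
= |71.82 + (-347.26) + (-611.66)|/2
= 887.1/2 = 443.55

443.55


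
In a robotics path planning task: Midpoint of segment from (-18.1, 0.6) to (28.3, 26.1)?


M = (((-18.1)+28.3)/2, (0.6+26.1)/2)
= (5.1, 13.35)

(5.1, 13.35)


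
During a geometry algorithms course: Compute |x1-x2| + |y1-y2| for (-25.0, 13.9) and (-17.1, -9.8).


|(-25)-(-17.1)| + |13.9-(-9.8)| = 7.9 + 23.7 = 31.6

31.6


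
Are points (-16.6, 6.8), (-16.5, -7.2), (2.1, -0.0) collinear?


Cross product: ((-16.5)-(-16.6))*(0-6.8) - ((-7.2)-6.8)*(2.1-(-16.6))
= 261.12

No, not collinear


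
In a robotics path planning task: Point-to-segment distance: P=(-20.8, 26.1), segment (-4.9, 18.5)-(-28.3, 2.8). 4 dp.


Project P onto AB: t = 0.3183 (clamped to [0,1])
Closest point on segment: (-12.348, 13.5028)
Distance: 15.1699

15.1699


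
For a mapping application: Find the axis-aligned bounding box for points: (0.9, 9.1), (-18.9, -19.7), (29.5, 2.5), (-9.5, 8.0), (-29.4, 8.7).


x range: [-29.4, 29.5]
y range: [-19.7, 9.1]
Bounding box: (-29.4,-19.7) to (29.5,9.1)

(-29.4,-19.7) to (29.5,9.1)


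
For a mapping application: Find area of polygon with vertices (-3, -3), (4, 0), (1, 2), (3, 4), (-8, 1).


Shoelace sum: ((-3)*0 - 4*(-3)) + (4*2 - 1*0) + (1*4 - 3*2) + (3*1 - (-8)*4) + ((-8)*(-3) - (-3)*1)
= 80
Area = |80|/2 = 40

40


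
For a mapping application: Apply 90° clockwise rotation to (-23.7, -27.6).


90° CW: (x,y) -> (y, -x)
(-23.7,-27.6) -> (-27.6, 23.7)

(-27.6, 23.7)


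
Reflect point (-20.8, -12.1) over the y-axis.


Reflection over y-axis: (x,y) -> (-x,y)
(-20.8, -12.1) -> (20.8, -12.1)

(20.8, -12.1)


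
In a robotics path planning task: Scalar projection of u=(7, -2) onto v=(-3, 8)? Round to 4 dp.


u.v = -37, |v| = sqrt(73) = 8.544
Scalar projection = u.v / |v| = -37 / sqrt(73) = -4.3305

-4.3305


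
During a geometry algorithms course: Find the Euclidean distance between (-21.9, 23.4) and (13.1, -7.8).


dx=35, dy=-31.2
d^2 = 35^2 + (-31.2)^2 = 2198.44
d = sqrt(2198.44) = 46.8875

46.8875


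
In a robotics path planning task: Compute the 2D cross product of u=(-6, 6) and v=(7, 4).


u x v = u_x*v_y - u_y*v_x = (-6)*4 - 6*7
= (-24) - 42 = -66

-66


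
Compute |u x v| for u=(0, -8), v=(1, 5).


|u x v| = |0*5 - (-8)*1|
= |0 - (-8)| = 8

8


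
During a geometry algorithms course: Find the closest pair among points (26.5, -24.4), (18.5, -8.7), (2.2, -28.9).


d(P0,P1) = 17.6207, d(P0,P2) = 24.7132, d(P1,P2) = 25.9563
Closest: P0 and P1

Closest pair: (26.5, -24.4) and (18.5, -8.7), distance = 17.6207


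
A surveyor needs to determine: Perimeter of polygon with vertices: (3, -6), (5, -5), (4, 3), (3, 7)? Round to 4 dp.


Sides: (3, -6)->(5, -5): sqrt(5) = 2.236068, (5, -5)->(4, 3): sqrt(65) = 8.062258, (4, 3)->(3, 7): sqrt(17) = 4.123106, (3, 7)->(3, -6): sqrt(169) = 13
Sum = 27.421432
Perimeter = 27.4214

27.4214


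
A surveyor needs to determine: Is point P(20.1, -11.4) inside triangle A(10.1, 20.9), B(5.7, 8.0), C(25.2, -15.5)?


Cross products: AB x AP = 271.12, BC x BP = -39.9, CA x CP = 123.73
All same sign? no

No, outside


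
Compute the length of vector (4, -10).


|u| = sqrt(4^2 + (-10)^2) = sqrt(116) = 10.7703

10.7703


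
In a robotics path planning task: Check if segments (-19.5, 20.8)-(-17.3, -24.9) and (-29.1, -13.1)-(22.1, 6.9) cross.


Cross products: d1=1543.68, d2=-840.16, d3=-513.3, d4=1870.54
d1*d2 < 0 and d3*d4 < 0? yes

Yes, they intersect


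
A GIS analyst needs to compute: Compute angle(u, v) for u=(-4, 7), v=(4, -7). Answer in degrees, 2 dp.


u.v = -65, |u| = sqrt(65) = 8.0623, |v| = sqrt(65) = 8.0623
cos(theta) = u.v/(|u||v|) = -65/sqrt(4225) = -1
theta = acos(-1) = 180 degrees

180 degrees


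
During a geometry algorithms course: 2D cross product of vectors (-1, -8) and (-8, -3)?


u x v = u_x*v_y - u_y*v_x = (-1)*(-3) - (-8)*(-8)
= 3 - 64 = -61

-61


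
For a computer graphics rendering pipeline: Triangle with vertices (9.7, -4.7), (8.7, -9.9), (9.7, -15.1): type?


Side lengths squared: AB^2=28.04, BC^2=28.04, CA^2=108.16
Sorted: [28.04, 28.04, 108.16]
By sides: Isosceles, By angles: Obtuse

Isosceles, Obtuse


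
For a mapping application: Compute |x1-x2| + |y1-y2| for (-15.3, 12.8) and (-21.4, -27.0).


|(-15.3)-(-21.4)| + |12.8-(-27)| = 6.1 + 39.8 = 45.9

45.9


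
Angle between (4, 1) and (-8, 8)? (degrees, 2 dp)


u.v = -24, |u| = sqrt(17) = 4.1231, |v| = sqrt(128) = 11.3137
cos(theta) = u.v/(|u||v|) = -24/sqrt(2176) = -0.514496
theta = acos(-0.514496) = 120.96 degrees

120.96 degrees


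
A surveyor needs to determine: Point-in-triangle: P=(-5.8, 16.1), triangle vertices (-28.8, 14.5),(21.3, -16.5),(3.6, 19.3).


Cross products: AB x AP = 793.16, BC x BP = 393.16, CA x CP = 58.56
All same sign? yes

Yes, inside


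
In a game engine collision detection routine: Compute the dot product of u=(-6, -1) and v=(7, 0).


u . v = u_x*v_x + u_y*v_y = (-6)*7 + (-1)*0
= (-42) + 0 = -42

-42


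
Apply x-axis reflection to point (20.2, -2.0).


Reflection over x-axis: (x,y) -> (x,-y)
(20.2, -2) -> (20.2, 2)

(20.2, 2)


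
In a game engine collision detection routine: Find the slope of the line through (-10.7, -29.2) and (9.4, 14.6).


slope = (y2-y1)/(x2-x1) = (14.6-(-29.2))/(9.4-(-10.7)) = 43.8/20.1 = 2.1791

2.1791


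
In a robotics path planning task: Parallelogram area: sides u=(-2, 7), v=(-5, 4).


|u x v| = |(-2)*4 - 7*(-5)|
= |(-8) - (-35)| = 27

27


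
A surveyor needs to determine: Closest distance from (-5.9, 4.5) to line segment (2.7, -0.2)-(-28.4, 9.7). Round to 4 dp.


Project P onto AB: t = 0.2948 (clamped to [0,1])
Closest point on segment: (-6.4672, 2.7182)
Distance: 1.8699

1.8699


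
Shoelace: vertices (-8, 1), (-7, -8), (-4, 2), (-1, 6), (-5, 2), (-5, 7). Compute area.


Shoelace sum: ((-8)*(-8) - (-7)*1) + ((-7)*2 - (-4)*(-8)) + ((-4)*6 - (-1)*2) + ((-1)*2 - (-5)*6) + ((-5)*7 - (-5)*2) + ((-5)*1 - (-8)*7)
= 57
Area = |57|/2 = 28.5

28.5


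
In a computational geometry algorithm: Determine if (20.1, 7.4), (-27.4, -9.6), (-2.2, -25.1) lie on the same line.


Cross product: ((-27.4)-20.1)*((-25.1)-7.4) - ((-9.6)-7.4)*((-2.2)-20.1)
= 1164.65

No, not collinear


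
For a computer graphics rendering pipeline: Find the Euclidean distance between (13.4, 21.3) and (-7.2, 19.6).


dx=-20.6, dy=-1.7
d^2 = (-20.6)^2 + (-1.7)^2 = 427.25
d = sqrt(427.25) = 20.67

20.67


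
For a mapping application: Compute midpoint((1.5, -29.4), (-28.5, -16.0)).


M = ((1.5+(-28.5))/2, ((-29.4)+(-16))/2)
= (-13.5, -22.7)

(-13.5, -22.7)


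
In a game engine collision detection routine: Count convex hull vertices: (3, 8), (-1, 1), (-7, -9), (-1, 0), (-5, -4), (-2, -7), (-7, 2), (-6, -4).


Convex hull vertices (CCW): (-7, -9), (-2, -7), (3, 8), (-7, 2)
Count = 4

4


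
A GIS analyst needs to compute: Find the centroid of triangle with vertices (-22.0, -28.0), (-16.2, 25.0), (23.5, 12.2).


Centroid = ((x_A+x_B+x_C)/3, (y_A+y_B+y_C)/3)
= (((-22)+(-16.2)+23.5)/3, ((-28)+25+12.2)/3)
= (-4.9, 3.0667)

(-4.9, 3.0667)


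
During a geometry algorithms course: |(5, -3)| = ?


|u| = sqrt(5^2 + (-3)^2) = sqrt(34) = 5.831

5.831


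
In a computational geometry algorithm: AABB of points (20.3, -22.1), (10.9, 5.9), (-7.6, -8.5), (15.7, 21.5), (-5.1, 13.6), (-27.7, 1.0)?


x range: [-27.7, 20.3]
y range: [-22.1, 21.5]
Bounding box: (-27.7,-22.1) to (20.3,21.5)

(-27.7,-22.1) to (20.3,21.5)


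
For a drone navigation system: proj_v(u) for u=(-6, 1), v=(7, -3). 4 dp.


u.v = -45, |v| = sqrt(58) = 7.6158
Scalar projection = u.v / |v| = -45 / sqrt(58) = -5.9088

-5.9088


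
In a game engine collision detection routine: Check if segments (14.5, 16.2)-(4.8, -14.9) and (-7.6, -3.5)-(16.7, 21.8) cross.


Cross products: d1=-80.42, d2=-590.74, d3=-496.22, d4=14.1
d1*d2 < 0 and d3*d4 < 0? no

No, they don't intersect


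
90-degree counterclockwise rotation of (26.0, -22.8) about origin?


90° CCW: (x,y) -> (-y, x)
(26,-22.8) -> (22.8, 26)

(22.8, 26)


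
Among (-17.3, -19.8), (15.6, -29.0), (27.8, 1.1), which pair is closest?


d(P0,P1) = 34.1621, d(P0,P2) = 49.7073, d(P1,P2) = 32.4785
Closest: P1 and P2

Closest pair: (15.6, -29.0) and (27.8, 1.1), distance = 32.4785


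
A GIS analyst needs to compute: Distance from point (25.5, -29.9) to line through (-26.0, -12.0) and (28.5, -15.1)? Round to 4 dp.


|cross product| = 815.9
|line direction| = sqrt(2979.86) = 54.5881
Distance = 815.9/sqrt(2979.86) = 14.9465

14.9465


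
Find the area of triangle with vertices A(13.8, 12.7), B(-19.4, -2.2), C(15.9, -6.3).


Area = |x_A(y_B-y_C) + x_B(y_C-y_A) + x_C(y_A-y_B)|/2
= |56.58 + 368.6 + 236.91|/2
= 662.09/2 = 331.045

331.045


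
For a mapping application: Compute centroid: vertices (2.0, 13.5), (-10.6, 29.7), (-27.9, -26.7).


Centroid = ((x_A+x_B+x_C)/3, (y_A+y_B+y_C)/3)
= ((2+(-10.6)+(-27.9))/3, (13.5+29.7+(-26.7))/3)
= (-12.1667, 5.5)

(-12.1667, 5.5)


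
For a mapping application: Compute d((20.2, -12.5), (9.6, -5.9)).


dx=-10.6, dy=6.6
d^2 = (-10.6)^2 + 6.6^2 = 155.92
d = sqrt(155.92) = 12.4868

12.4868


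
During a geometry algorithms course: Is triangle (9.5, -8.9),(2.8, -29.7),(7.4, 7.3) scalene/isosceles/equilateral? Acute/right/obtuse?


Side lengths squared: AB^2=477.53, BC^2=1390.16, CA^2=266.85
Sorted: [266.85, 477.53, 1390.16]
By sides: Scalene, By angles: Obtuse

Scalene, Obtuse


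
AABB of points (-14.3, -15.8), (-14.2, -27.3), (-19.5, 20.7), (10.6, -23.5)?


x range: [-19.5, 10.6]
y range: [-27.3, 20.7]
Bounding box: (-19.5,-27.3) to (10.6,20.7)

(-19.5,-27.3) to (10.6,20.7)


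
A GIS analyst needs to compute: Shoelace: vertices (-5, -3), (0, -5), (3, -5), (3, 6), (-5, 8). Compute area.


Shoelace sum: ((-5)*(-5) - 0*(-3)) + (0*(-5) - 3*(-5)) + (3*6 - 3*(-5)) + (3*8 - (-5)*6) + ((-5)*(-3) - (-5)*8)
= 182
Area = |182|/2 = 91

91


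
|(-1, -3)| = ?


|u| = sqrt((-1)^2 + (-3)^2) = sqrt(10) = 3.1623

3.1623


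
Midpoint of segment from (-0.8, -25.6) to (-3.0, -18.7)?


M = (((-0.8)+(-3))/2, ((-25.6)+(-18.7))/2)
= (-1.9, -22.15)

(-1.9, -22.15)


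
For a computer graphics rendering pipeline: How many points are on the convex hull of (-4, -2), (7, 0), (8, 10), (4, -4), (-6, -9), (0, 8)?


Convex hull vertices (CCW): (-6, -9), (4, -4), (7, 0), (8, 10), (0, 8), (-4, -2)
Count = 6

6


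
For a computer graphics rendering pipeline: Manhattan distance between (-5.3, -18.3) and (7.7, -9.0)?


|(-5.3)-7.7| + |(-18.3)-(-9)| = 13 + 9.3 = 22.3

22.3


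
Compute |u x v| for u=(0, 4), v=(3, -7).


|u x v| = |0*(-7) - 4*3|
= |0 - 12| = 12

12


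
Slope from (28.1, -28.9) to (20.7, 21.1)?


slope = (y2-y1)/(x2-x1) = (21.1-(-28.9))/(20.7-28.1) = 50/(-7.4) = -6.7568

-6.7568


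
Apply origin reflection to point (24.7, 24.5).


Reflection over origin: (x,y) -> (-x,-y)
(24.7, 24.5) -> (-24.7, -24.5)

(-24.7, -24.5)


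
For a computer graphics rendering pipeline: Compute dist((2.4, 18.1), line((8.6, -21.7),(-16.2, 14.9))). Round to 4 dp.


|cross product| = 760.12
|line direction| = sqrt(1954.6) = 44.2109
Distance = 760.12/sqrt(1954.6) = 17.1931

17.1931


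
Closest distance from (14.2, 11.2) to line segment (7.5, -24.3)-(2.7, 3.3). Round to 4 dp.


Project P onto AB: t = 1 (clamped to [0,1])
Closest point on segment: (2.7, 3.3)
Distance: 13.9521

13.9521


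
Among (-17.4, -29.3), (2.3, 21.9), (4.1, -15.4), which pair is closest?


d(P0,P1) = 54.8592, d(P0,P2) = 25.602, d(P1,P2) = 37.3434
Closest: P0 and P2

Closest pair: (-17.4, -29.3) and (4.1, -15.4), distance = 25.602


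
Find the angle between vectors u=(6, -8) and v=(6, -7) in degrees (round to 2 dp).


u.v = 92, |u| = sqrt(100) = 10, |v| = sqrt(85) = 9.2195
cos(theta) = u.v/(|u||v|) = 92/sqrt(8500) = 0.99788
theta = acos(0.99788) = 3.73 degrees

3.73 degrees


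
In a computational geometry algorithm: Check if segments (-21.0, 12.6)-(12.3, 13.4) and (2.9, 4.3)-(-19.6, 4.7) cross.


Cross products: d1=-177.19, d2=-208.51, d3=-295.51, d4=-264.19
d1*d2 < 0 and d3*d4 < 0? no

No, they don't intersect


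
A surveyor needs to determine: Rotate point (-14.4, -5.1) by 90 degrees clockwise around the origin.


90° CW: (x,y) -> (y, -x)
(-14.4,-5.1) -> (-5.1, 14.4)

(-5.1, 14.4)


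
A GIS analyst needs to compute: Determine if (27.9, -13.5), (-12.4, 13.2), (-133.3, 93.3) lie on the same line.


Cross product: ((-12.4)-27.9)*(93.3-(-13.5)) - (13.2-(-13.5))*((-133.3)-27.9)
= 0

Yes, collinear


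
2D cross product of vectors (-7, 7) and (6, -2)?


u x v = u_x*v_y - u_y*v_x = (-7)*(-2) - 7*6
= 14 - 42 = -28

-28


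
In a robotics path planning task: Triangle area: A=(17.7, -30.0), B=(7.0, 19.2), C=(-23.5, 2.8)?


Area = |x_A(y_B-y_C) + x_B(y_C-y_A) + x_C(y_A-y_B)|/2
= |290.28 + 229.6 + 1156.2|/2
= 1676.08/2 = 838.04

838.04


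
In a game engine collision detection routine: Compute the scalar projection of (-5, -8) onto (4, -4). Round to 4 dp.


u.v = 12, |v| = sqrt(32) = 5.6569
Scalar projection = u.v / |v| = 12 / sqrt(32) = 2.1213

2.1213


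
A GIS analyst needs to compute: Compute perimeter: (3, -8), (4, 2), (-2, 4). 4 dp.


Sides: (3, -8)->(4, 2): sqrt(101) = 10.049876, (4, 2)->(-2, 4): sqrt(40) = 6.324555, (-2, 4)->(3, -8): sqrt(169) = 13
Sum = 29.374431
Perimeter = 29.3744

29.3744


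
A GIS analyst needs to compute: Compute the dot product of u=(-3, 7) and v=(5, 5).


u . v = u_x*v_x + u_y*v_y = (-3)*5 + 7*5
= (-15) + 35 = 20

20


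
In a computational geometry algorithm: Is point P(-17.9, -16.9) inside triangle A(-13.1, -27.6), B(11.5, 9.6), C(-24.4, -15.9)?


Cross products: AB x AP = 441.78, BC x BP = 201.65, CA x CP = 64.75
All same sign? yes

Yes, inside


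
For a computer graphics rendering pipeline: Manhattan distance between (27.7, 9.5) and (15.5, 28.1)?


|27.7-15.5| + |9.5-28.1| = 12.2 + 18.6 = 30.8

30.8


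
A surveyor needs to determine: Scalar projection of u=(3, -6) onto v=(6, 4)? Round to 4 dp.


u.v = -6, |v| = sqrt(52) = 7.2111
Scalar projection = u.v / |v| = -6 / sqrt(52) = -0.8321

-0.8321


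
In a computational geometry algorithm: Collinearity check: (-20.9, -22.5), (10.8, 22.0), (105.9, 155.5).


Cross product: (10.8-(-20.9))*(155.5-(-22.5)) - (22-(-22.5))*(105.9-(-20.9))
= 0

Yes, collinear


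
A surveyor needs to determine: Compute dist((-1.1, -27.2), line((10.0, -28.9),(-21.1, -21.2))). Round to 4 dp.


|cross product| = 32.6
|line direction| = sqrt(1026.5) = 32.039
Distance = 32.6/sqrt(1026.5) = 1.0175

1.0175


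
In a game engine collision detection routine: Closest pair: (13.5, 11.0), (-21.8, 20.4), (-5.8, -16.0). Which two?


d(P0,P1) = 36.5301, d(P0,P2) = 33.1887, d(P1,P2) = 39.7613
Closest: P0 and P2

Closest pair: (13.5, 11.0) and (-5.8, -16.0), distance = 33.1887


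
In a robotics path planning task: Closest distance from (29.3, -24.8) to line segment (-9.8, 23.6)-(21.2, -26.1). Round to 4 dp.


Project P onto AB: t = 1 (clamped to [0,1])
Closest point on segment: (21.2, -26.1)
Distance: 8.2037

8.2037


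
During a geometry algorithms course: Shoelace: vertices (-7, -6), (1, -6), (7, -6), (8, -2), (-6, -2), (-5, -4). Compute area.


Shoelace sum: ((-7)*(-6) - 1*(-6)) + (1*(-6) - 7*(-6)) + (7*(-2) - 8*(-6)) + (8*(-2) - (-6)*(-2)) + ((-6)*(-4) - (-5)*(-2)) + ((-5)*(-6) - (-7)*(-4))
= 106
Area = |106|/2 = 53

53


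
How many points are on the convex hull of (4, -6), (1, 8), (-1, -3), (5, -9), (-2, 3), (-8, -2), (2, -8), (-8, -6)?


Convex hull vertices (CCW): (-8, -6), (5, -9), (1, 8), (-8, -2)
Count = 4

4


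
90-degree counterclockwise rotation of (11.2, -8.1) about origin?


90° CCW: (x,y) -> (-y, x)
(11.2,-8.1) -> (8.1, 11.2)

(8.1, 11.2)


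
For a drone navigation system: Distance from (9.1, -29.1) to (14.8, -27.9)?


dx=5.7, dy=1.2
d^2 = 5.7^2 + 1.2^2 = 33.93
d = sqrt(33.93) = 5.8249

5.8249


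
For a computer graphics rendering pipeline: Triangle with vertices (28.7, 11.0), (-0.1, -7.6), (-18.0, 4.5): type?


Side lengths squared: AB^2=1175.4, BC^2=466.82, CA^2=2223.14
Sorted: [466.82, 1175.4, 2223.14]
By sides: Scalene, By angles: Obtuse

Scalene, Obtuse


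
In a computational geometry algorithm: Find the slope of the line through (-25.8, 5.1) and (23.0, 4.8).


slope = (y2-y1)/(x2-x1) = (4.8-5.1)/(23-(-25.8)) = (-0.3)/48.8 = -0.0061

-0.0061


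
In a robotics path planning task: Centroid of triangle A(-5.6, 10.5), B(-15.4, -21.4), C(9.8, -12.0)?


Centroid = ((x_A+x_B+x_C)/3, (y_A+y_B+y_C)/3)
= (((-5.6)+(-15.4)+9.8)/3, (10.5+(-21.4)+(-12))/3)
= (-3.7333, -7.6333)

(-3.7333, -7.6333)


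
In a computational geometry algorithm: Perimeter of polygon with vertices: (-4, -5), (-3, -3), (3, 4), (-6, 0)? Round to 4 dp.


Sides: (-4, -5)->(-3, -3): sqrt(5) = 2.236068, (-3, -3)->(3, 4): sqrt(85) = 9.219544, (3, 4)->(-6, 0): sqrt(97) = 9.848858, (-6, 0)->(-4, -5): sqrt(29) = 5.385165
Sum = 26.689635
Perimeter = 26.6896

26.6896


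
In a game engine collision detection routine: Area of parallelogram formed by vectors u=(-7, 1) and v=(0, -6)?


|u x v| = |(-7)*(-6) - 1*0|
= |42 - 0| = 42

42


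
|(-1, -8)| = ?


|u| = sqrt((-1)^2 + (-8)^2) = sqrt(65) = 8.0623

8.0623


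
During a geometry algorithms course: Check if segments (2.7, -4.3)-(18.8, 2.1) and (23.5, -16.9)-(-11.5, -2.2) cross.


Cross products: d1=-135.24, d2=-595.91, d3=-335.98, d4=124.69
d1*d2 < 0 and d3*d4 < 0? no

No, they don't intersect


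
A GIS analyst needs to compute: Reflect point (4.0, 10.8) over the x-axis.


Reflection over x-axis: (x,y) -> (x,-y)
(4, 10.8) -> (4, -10.8)

(4, -10.8)


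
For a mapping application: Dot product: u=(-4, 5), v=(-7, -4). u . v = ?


u . v = u_x*v_x + u_y*v_y = (-4)*(-7) + 5*(-4)
= 28 + (-20) = 8

8
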